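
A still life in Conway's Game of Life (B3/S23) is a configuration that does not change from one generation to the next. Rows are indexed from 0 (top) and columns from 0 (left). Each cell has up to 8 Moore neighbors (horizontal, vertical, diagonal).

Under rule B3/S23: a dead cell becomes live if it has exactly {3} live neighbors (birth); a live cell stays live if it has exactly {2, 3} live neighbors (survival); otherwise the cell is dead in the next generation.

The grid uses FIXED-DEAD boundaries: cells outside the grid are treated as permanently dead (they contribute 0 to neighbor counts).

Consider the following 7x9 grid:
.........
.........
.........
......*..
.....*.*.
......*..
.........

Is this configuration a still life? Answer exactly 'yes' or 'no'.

Answer: yes

Derivation:
Compute generation 1 and compare to generation 0 (given above):
Generation 1:
.........
.........
.........
......*..
.....*.*.
......*..
.........
The grids are IDENTICAL -> still life.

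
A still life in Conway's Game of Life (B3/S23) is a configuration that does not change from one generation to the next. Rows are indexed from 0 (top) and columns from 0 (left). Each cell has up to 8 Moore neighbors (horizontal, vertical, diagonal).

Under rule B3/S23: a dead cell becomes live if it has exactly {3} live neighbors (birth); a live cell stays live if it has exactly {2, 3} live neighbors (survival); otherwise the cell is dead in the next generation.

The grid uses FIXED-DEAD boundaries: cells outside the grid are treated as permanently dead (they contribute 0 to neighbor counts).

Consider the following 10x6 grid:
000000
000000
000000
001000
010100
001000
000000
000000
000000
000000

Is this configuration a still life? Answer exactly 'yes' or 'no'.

Compute generation 1 and compare to generation 0 (given above):
Generation 1:
000000
000000
000000
001000
010100
001000
000000
000000
000000
000000
The grids are IDENTICAL -> still life.

Answer: yes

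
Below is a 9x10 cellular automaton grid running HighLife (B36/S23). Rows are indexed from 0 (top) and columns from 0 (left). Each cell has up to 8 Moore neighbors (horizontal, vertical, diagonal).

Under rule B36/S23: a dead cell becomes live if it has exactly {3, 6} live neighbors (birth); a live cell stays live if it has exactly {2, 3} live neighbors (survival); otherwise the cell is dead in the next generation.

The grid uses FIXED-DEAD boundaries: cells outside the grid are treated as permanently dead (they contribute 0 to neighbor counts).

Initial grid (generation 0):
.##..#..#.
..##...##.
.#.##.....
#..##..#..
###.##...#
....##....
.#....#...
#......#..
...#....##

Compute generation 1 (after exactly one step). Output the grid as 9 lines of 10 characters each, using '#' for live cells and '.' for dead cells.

Answer: .###...##.
.......##.
.#.....##.
#.........
###...#...
#.###.#...
.....##...
.......##.
........#.

Derivation:
Simulating step by step:
Generation 0 (given above): 30 live cells
Generation 1: 25 live cells
(generation 1 grid is the final answer)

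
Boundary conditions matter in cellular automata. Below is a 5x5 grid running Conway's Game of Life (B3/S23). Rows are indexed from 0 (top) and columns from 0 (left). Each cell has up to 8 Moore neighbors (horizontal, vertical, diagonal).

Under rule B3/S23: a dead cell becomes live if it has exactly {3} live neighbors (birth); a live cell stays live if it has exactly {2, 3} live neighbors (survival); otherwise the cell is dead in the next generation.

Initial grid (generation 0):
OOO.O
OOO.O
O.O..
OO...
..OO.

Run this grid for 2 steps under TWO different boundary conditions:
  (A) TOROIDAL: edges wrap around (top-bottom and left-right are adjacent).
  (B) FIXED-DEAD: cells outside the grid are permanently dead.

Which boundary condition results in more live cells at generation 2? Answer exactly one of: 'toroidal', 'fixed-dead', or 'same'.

Under TOROIDAL boundary, generation 2:
.....
.....
..OO.
.....
...O.
Population = 3

Under FIXED-DEAD boundary, generation 2:
.....
.OOO.
..OO.
...O.
.OO..
Population = 8

Comparison: toroidal=3, fixed-dead=8 -> fixed-dead

Answer: fixed-dead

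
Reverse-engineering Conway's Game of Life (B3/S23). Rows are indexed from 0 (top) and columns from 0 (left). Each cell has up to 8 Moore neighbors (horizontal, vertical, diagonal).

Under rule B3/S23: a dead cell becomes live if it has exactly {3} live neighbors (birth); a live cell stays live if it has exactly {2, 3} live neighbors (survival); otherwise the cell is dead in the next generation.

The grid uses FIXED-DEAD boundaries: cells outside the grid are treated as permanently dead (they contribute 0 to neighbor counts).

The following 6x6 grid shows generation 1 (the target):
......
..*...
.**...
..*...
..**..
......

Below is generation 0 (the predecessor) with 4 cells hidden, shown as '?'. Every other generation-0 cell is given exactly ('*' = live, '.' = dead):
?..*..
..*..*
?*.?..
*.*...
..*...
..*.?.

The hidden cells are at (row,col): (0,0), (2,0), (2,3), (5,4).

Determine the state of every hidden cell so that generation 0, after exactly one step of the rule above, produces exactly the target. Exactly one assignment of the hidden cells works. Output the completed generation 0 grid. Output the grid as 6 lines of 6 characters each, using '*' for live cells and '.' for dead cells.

Hidden generation-0 cells (in order): (0,0), (2,0), (2,3), (5,4).
A hidden cell only influences target cells in its own 3x3 neighborhood. Try each of the 2^4 = 16 assignments, step the completed generation 0 forward once under B3/S23, and compare with the target:
  (0,0)=. (2,0)=. (2,3)=. (5,4)=. -> step reproduces the target at every cell -> ACCEPT
  (0,0)=. (2,0)=. (2,3)=. (5,4)=* -> step gives (4,3)='.' but target has '*' -> reject
  (0,0)=. (2,0)=. (2,3)=* (5,4)=. -> step gives (1,3)='*' but target has '.' -> reject
  (0,0)=. (2,0)=. (2,3)=* (5,4)=* -> step gives (1,3)='*' but target has '.' -> reject
  (0,0)=. (2,0)=* (2,3)=. (5,4)=. -> step gives (1,1)='*' but target has '.' -> reject
  (0,0)=. (2,0)=* (2,3)=. (5,4)=* -> step gives (1,1)='*' but target has '.' -> reject
  (0,0)=. (2,0)=* (2,3)=* (5,4)=. -> step gives (1,1)='*' but target has '.' -> reject
  (0,0)=. (2,0)=* (2,3)=* (5,4)=* -> step gives (1,1)='*' but target has '.' -> reject
  (0,0)=* (2,0)=. (2,3)=. (5,4)=. -> step gives (1,1)='*' but target has '.' -> reject
  (0,0)=* (2,0)=. (2,3)=. (5,4)=* -> step gives (1,1)='*' but target has '.' -> reject
  (0,0)=* (2,0)=. (2,3)=* (5,4)=. -> step gives (1,1)='*' but target has '.' -> reject
  (0,0)=* (2,0)=. (2,3)=* (5,4)=* -> step gives (1,1)='*' but target has '.' -> reject
  (0,0)=* (2,0)=* (2,3)=. (5,4)=. -> step gives (1,0)='*' but target has '.' -> reject
  (0,0)=* (2,0)=* (2,3)=. (5,4)=* -> step gives (1,0)='*' but target has '.' -> reject
  (0,0)=* (2,0)=* (2,3)=* (5,4)=. -> step gives (1,0)='*' but target has '.' -> reject
  (0,0)=* (2,0)=* (2,3)=* (5,4)=* -> step gives (1,0)='*' but target has '.' -> reject
Unique solution: (0,0)=dead, (2,0)=dead, (2,3)=dead, (5,4)=dead.
Check: live-neighbor counts of every cell in the completed generation 0:
012121
122220
233211
142200
142300
021200
Applying B3/S23 to generation 0 with these counts gives:
......
..*...
.**...
..*...
..**..
......
which matches the target exactly.

Answer: ...*..
..*..*
.*....
*.*...
..*...
..*...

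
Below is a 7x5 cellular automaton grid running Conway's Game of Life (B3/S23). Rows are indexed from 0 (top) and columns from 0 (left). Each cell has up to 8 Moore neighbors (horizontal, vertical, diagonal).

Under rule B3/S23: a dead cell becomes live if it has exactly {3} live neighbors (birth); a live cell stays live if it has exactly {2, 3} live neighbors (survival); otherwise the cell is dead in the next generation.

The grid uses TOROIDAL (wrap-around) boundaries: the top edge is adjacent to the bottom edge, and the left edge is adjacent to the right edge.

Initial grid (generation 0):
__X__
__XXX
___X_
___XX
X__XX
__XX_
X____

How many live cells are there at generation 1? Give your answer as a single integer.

Simulating step by step:
Generation 0 (given above): 13 live cells
Generation 1: 15 live cells
_XX_X
__X_X
_____
X_X__
X____
XXXX_
_XXX_
Population at generation 1: 15

Answer: 15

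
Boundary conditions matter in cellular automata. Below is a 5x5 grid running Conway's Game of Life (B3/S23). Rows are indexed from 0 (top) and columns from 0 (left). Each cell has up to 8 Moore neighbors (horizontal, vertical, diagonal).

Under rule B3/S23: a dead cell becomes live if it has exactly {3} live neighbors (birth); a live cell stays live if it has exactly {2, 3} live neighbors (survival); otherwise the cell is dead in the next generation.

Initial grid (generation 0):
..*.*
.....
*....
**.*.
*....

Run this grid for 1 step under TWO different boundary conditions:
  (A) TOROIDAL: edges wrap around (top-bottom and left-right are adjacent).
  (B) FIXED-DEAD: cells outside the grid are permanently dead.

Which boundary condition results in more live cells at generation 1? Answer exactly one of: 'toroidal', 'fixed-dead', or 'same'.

Answer: toroidal

Derivation:
Under TOROIDAL boundary, generation 1:
.....
.....
**..*
**...
*.**.
Population = 8

Under FIXED-DEAD boundary, generation 1:
.....
.....
**...
**...
**...
Population = 6

Comparison: toroidal=8, fixed-dead=6 -> toroidal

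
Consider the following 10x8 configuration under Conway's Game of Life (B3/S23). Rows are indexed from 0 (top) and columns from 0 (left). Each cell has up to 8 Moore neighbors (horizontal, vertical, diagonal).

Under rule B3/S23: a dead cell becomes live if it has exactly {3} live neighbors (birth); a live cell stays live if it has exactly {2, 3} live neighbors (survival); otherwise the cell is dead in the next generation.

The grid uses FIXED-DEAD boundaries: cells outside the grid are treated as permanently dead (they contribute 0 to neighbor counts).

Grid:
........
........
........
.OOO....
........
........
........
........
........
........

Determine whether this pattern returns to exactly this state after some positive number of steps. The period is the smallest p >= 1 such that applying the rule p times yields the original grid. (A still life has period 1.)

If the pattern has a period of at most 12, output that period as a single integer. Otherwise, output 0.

Simulating and comparing each generation to the original:
Gen 0 (original, given above): 3 live cells
Gen 1: 3 live cells, differs from original
Gen 2: 3 live cells, MATCHES original -> period = 2

Answer: 2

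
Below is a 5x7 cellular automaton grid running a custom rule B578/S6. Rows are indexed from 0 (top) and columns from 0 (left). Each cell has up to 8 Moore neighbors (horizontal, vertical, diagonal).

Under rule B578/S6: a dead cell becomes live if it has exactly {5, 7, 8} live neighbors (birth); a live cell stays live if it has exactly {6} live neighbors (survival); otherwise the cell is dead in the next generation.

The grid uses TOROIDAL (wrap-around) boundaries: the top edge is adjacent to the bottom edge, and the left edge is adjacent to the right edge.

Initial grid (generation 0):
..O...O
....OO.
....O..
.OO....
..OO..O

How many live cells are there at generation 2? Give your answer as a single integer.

Answer: 0

Derivation:
Simulating step by step:
Generation 0 (given above): 10 live cells
Generation 1: 0 live cells
.......
.......
.......
.......
.......
Generation 2: 0 live cells
.......
.......
.......
.......
.......
Population at generation 2: 0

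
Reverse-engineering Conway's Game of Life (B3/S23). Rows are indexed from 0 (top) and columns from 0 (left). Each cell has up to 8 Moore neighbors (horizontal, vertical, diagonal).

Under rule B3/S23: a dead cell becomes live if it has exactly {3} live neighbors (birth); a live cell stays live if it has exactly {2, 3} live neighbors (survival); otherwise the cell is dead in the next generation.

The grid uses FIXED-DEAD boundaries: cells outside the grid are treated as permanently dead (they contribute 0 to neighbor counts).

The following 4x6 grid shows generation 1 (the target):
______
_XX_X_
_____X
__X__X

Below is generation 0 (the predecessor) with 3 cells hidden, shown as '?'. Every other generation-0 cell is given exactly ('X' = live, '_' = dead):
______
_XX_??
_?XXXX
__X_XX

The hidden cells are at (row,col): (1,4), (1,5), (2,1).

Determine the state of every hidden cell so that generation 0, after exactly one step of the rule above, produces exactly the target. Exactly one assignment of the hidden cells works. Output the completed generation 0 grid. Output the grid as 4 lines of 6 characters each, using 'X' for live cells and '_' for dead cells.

Answer: ______
_XX___
__XXXX
__X_XX

Derivation:
Hidden generation-0 cells (in order): (1,4), (1,5), (2,1).
A hidden cell only influences target cells in its own 3x3 neighborhood. Try each of the 2^3 = 8 assignments, step the completed generation 0 forward once under B3/S23, and compare with the target:
  (1,4)=_ (1,5)=_ (2,1)=_ -> step reproduces the target at every cell -> ACCEPT
  (1,4)=_ (1,5)=_ (2,1)=X -> step gives (1,2)='_' but target has 'X' -> reject
  (1,4)=_ (1,5)=X (2,1)=_ -> step gives (1,4)='_' but target has 'X' -> reject
  (1,4)=_ (1,5)=X (2,1)=X -> step gives (1,2)='_' but target has 'X' -> reject
  (1,4)=X (1,5)=_ (2,1)=_ -> step gives (1,5)='X' but target has '_' -> reject
  (1,4)=X (1,5)=_ (2,1)=X -> step gives (1,2)='_' but target has 'X' -> reject
  (1,4)=X (1,5)=X (2,1)=_ -> step gives (1,4)='_' but target has 'X' -> reject
  (1,4)=X (1,5)=X (2,1)=X -> step gives (1,2)='_' but target has 'X' -> reject
Unique solution: (1,4)=dead, (1,5)=dead, (2,1)=dead.
Check: live-neighbor counts of every cell in the completed generation 0:
122100
123432
144543
022543
Applying B3/S23 to generation 0 with these counts gives:
______
_XX_X_
_____X
__X__X
which matches the target exactly.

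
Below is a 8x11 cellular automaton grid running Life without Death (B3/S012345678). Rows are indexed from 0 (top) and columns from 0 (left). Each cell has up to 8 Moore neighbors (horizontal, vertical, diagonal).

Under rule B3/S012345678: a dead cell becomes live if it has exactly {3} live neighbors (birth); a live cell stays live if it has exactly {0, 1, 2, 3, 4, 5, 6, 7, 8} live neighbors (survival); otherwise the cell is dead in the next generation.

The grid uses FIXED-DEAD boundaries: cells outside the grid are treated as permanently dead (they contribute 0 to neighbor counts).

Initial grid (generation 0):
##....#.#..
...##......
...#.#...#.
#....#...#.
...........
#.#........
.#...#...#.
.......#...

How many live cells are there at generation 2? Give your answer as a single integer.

Answer: 34

Derivation:
Simulating step by step:
Generation 0 (given above): 18 live cells
Generation 1: 23 live cells
##....#.#..
..####.....
...#.#...#.
#...##...#.
.#.........
###........
.#...#...#.
.......#...
Generation 2: 34 live cells
#######.#..
.######....
..##.##..#.
#...##...#.
.##........
###........
###..#...#.
.......#...
Population at generation 2: 34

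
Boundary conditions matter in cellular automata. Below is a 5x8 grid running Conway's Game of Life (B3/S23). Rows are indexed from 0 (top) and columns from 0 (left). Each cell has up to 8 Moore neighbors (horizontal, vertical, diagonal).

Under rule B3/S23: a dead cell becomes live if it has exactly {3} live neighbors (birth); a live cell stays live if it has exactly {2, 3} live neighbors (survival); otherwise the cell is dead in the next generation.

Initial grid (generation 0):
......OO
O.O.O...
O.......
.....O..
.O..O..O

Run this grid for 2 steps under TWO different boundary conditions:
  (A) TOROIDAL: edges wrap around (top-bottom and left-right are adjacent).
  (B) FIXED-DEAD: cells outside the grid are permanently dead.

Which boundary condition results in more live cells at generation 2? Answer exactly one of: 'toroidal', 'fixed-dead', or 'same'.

Answer: toroidal

Derivation:
Under TOROIDAL boundary, generation 2:
.OO.OO..
.O....OO
.O......
OO.....O
.O..OO..
Population = 14

Under FIXED-DEAD boundary, generation 2:
........
........
........
........
........
Population = 0

Comparison: toroidal=14, fixed-dead=0 -> toroidal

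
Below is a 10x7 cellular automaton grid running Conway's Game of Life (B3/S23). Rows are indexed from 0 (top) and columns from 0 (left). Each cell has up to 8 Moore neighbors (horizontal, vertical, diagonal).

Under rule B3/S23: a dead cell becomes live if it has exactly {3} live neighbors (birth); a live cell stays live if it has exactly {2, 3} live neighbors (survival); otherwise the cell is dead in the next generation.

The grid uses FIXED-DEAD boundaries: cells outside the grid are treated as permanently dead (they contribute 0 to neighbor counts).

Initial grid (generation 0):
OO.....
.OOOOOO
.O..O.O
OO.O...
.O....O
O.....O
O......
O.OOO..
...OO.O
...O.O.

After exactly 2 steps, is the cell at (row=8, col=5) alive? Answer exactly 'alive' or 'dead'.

Simulating step by step:
Generation 0 (given above): 28 live cells
Generation 1: 24 live cells
OO.OOO.
...OO.O
......O
OO...O.
.OO....
OO.....
O..O...
.OO.OO.
.......
...O.O.
Generation 2: 23 live cells
..OO.O.
..OO..O
....O.O
OOO....
..O....
O......
O..OO..
.OOOO..
..OO.O.
.......

Cell (8,5) at generation 2: 1 -> alive

Answer: alive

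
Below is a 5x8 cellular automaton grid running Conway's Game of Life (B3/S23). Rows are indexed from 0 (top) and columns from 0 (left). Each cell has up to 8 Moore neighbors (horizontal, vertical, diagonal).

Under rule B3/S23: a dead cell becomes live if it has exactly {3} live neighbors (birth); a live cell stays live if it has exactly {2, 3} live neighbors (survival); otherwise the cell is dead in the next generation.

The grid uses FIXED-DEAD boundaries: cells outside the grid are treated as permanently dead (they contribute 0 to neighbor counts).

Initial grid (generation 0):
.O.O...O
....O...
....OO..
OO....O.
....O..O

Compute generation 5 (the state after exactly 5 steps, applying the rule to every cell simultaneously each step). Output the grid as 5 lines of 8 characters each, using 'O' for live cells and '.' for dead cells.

Answer: ....O...
...O....
....O...
........
........

Derivation:
Simulating step by step:
Generation 0 (given above): 11 live cells
Generation 1: 7 live cells
........
...OOO..
....OO..
....O.O.
........
Generation 2: 5 live cells
....O...
...O.O..
......O.
....O...
........
Generation 3: 5 live cells
....O...
....OO..
....OO..
........
........
Generation 4: 5 live cells
....OO..
...O....
....OO..
........
........
Generation 5: 3 live cells
(generation 5 grid is the final answer)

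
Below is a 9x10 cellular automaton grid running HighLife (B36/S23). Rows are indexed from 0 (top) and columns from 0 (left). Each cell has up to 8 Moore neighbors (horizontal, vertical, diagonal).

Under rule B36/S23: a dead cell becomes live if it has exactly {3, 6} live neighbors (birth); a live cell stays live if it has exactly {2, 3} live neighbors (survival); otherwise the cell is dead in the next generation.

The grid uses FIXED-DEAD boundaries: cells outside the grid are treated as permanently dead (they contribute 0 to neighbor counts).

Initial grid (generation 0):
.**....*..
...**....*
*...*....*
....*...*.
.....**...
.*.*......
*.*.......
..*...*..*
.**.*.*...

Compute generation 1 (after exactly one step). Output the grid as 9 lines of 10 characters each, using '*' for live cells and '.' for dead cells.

Answer: ..**......
.****...*.
....**..**
....*.....
....**....
.**.......
..**......
..*..*....
.***.*....

Derivation:
Simulating step by step:
Generation 0 (given above): 24 live cells
Generation 1: 24 live cells
(generation 1 grid is the final answer)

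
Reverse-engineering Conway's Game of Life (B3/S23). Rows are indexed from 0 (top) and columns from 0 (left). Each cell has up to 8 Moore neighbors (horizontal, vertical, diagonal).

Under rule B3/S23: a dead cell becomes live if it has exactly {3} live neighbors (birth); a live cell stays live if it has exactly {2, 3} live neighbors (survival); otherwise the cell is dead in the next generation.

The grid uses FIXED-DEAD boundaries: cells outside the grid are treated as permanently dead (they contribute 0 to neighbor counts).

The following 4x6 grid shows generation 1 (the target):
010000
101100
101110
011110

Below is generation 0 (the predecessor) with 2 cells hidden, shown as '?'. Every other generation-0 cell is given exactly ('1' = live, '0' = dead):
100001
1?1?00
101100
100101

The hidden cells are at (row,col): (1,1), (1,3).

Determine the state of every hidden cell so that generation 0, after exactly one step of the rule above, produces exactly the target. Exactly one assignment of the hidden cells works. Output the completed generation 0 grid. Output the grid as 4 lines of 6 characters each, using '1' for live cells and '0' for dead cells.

Answer: 100001
101000
101100
100101

Derivation:
Hidden generation-0 cells (in order): (1,1), (1,3).
A hidden cell only influences target cells in its own 3x3 neighborhood. Try each of the 2^2 = 4 assignments, step the completed generation 0 forward once under B3/S23, and compare with the target:
  (1,1)=0 (1,3)=0 -> step reproduces the target at every cell -> ACCEPT
  (1,1)=0 (1,3)=1 -> step gives (1,4)='1' but target has '0' -> reject
  (1,1)=1 (1,3)=0 -> step gives (0,0)='1' but target has '0' -> reject
  (1,1)=1 (1,3)=1 -> step gives (0,0)='1' but target has '0' -> reject
Unique solution: (1,1)=dead, (1,3)=dead.
Check: live-neighbor counts of every cell in the completed generation 0:
131110
252321
253331
133230
Applying B3/S23 to generation 0 with these counts gives:
010000
101100
101110
011110
which matches the target exactly.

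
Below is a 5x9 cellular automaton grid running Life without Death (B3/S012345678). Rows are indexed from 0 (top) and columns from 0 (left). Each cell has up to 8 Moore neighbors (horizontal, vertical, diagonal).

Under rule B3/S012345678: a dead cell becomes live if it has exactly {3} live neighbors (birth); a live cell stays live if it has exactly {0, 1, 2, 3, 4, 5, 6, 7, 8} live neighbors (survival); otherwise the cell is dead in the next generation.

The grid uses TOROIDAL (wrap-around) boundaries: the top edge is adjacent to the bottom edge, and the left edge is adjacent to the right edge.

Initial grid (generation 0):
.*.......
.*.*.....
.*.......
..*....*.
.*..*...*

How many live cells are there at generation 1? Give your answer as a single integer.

Simulating step by step:
Generation 0 (given above): 9 live cells
Generation 1: 14 live cells
.*.......
**.*.....
.*.......
***....*.
***.*...*
Population at generation 1: 14

Answer: 14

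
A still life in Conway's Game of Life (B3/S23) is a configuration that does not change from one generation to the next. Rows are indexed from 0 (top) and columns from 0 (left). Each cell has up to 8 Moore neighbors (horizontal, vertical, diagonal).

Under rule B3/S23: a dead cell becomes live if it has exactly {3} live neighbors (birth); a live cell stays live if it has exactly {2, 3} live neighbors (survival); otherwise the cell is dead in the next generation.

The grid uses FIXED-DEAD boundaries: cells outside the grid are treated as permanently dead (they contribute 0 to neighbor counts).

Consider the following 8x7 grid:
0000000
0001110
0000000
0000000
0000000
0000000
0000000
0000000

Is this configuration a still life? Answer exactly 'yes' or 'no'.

Answer: no

Derivation:
Compute generation 1 and compare to generation 0 (given above):
Generation 1:
0000100
0000100
0000100
0000000
0000000
0000000
0000000
0000000
Cell (0,4) differs: gen0=0 vs gen1=1 -> NOT a still life.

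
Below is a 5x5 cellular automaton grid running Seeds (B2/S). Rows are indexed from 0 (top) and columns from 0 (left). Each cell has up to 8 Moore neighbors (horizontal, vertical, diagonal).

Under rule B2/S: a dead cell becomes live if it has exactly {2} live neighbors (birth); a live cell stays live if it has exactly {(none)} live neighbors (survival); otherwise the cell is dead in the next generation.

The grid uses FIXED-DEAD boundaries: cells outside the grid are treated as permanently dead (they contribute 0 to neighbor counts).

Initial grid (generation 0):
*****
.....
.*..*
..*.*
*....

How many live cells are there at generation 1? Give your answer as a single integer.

Simulating step by step:
Generation 0 (given above): 10 live cells
Generation 1: 4 live cells
.....
.....
..*..
*....
.*.*.
Population at generation 1: 4

Answer: 4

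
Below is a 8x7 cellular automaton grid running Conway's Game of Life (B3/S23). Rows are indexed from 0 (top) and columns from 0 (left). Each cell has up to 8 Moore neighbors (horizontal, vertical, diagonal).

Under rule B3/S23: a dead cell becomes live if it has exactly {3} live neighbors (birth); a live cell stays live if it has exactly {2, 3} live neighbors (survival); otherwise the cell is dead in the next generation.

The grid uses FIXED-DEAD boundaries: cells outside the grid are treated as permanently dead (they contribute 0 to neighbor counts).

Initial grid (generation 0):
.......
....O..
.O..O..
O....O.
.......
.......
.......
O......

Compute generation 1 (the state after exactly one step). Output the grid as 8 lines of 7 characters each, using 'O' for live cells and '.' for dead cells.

Answer: .......
.......
....OO.
.......
.......
.......
.......
.......

Derivation:
Simulating step by step:
Generation 0 (given above): 6 live cells
Generation 1: 2 live cells
(generation 1 grid is the final answer)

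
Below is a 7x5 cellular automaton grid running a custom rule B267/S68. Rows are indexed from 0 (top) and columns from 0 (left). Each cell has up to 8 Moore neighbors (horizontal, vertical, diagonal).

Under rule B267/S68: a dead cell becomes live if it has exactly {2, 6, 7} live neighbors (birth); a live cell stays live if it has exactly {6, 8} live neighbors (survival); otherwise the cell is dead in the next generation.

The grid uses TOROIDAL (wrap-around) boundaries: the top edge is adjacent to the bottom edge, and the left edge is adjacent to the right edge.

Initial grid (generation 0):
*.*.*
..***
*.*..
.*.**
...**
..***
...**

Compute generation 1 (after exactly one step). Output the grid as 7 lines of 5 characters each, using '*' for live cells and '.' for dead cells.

Simulating step by step:
Generation 0 (given above): 18 live cells
Generation 1: 6 live cells
(generation 1 grid is the final answer)

Answer: ...*.
.....
...*.
.....
.*.*.
...*.
...*.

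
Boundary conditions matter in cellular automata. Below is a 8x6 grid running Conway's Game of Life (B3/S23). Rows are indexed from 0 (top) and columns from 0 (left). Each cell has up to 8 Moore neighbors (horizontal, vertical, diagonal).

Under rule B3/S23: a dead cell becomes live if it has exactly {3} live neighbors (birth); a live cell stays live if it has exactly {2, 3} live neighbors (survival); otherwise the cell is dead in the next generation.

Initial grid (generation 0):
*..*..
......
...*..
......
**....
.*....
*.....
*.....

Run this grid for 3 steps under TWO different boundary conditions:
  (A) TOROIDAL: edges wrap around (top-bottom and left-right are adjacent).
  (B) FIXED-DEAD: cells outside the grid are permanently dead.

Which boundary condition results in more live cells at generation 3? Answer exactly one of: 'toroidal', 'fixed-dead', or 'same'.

Under TOROIDAL boundary, generation 3:
*.....
......
......
......
.*....
*.*...
***...
.*...*
Population = 9

Under FIXED-DEAD boundary, generation 3:
......
......
......
......
.*....
..*...
.*....
......
Population = 3

Comparison: toroidal=9, fixed-dead=3 -> toroidal

Answer: toroidal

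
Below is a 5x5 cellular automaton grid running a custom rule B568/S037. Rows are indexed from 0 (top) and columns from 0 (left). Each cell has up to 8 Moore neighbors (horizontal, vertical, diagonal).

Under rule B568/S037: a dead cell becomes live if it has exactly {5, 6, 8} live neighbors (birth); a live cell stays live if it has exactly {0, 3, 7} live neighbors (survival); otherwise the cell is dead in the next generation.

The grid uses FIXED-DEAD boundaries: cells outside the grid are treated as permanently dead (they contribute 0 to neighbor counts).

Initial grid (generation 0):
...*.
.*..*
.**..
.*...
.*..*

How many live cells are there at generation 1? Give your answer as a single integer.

Simulating step by step:
Generation 0 (given above): 8 live cells
Generation 1: 4 live cells
.....
.....
.**..
.*...
....*
Population at generation 1: 4

Answer: 4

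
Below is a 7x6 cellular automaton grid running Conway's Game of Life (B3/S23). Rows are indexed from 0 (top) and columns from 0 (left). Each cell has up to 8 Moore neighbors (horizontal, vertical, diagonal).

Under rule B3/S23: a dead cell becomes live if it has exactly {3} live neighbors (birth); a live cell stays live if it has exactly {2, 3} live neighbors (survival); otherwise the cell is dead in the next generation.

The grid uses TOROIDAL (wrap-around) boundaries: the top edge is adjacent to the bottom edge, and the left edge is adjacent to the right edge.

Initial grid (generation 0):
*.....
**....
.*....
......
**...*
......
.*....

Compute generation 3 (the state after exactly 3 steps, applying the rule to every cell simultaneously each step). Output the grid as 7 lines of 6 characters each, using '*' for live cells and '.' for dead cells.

Answer: *.....
**....
......
***...
**....
......
......

Derivation:
Simulating step by step:
Generation 0 (given above): 8 live cells
Generation 1: 8 live cells
*.....
**....
**....
.*....
*.....
.*....
......
Generation 2: 7 live cells
**....
.....*
..*...
.*....
**....
......
......
Generation 3: 8 live cells
(generation 3 grid is the final answer)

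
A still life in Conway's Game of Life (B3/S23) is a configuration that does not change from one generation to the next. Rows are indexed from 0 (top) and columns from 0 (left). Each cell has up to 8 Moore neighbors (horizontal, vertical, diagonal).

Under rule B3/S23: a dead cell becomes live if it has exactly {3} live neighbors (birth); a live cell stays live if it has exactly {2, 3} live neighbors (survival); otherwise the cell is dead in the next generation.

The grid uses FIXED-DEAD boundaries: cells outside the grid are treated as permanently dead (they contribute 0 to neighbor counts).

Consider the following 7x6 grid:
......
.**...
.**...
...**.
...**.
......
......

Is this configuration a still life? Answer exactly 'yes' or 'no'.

Answer: no

Derivation:
Compute generation 1 and compare to generation 0 (given above):
Generation 1:
......
.**...
.*....
....*.
...**.
......
......
Cell (2,2) differs: gen0=1 vs gen1=0 -> NOT a still life.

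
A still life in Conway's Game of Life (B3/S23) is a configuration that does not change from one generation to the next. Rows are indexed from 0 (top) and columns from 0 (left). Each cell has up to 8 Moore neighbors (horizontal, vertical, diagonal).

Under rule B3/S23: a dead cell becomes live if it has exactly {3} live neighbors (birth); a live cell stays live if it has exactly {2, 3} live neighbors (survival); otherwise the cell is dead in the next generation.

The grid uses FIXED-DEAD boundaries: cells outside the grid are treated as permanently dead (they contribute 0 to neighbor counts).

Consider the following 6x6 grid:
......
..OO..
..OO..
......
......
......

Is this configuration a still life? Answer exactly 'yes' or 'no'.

Compute generation 1 and compare to generation 0 (given above):
Generation 1:
......
..OO..
..OO..
......
......
......
The grids are IDENTICAL -> still life.

Answer: yes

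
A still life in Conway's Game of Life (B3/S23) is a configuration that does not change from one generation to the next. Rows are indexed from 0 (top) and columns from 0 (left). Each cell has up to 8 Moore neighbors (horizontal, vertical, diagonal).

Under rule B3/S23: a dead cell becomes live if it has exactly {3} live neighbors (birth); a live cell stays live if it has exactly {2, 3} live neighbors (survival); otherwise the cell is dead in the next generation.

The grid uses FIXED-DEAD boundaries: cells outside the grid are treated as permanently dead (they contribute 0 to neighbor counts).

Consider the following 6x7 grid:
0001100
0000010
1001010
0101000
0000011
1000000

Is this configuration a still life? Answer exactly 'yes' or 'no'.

Answer: no

Derivation:
Compute generation 1 and compare to generation 0 (given above):
Generation 1:
0000100
0001010
0010000
0010011
0000000
0000000
Cell (0,3) differs: gen0=1 vs gen1=0 -> NOT a still life.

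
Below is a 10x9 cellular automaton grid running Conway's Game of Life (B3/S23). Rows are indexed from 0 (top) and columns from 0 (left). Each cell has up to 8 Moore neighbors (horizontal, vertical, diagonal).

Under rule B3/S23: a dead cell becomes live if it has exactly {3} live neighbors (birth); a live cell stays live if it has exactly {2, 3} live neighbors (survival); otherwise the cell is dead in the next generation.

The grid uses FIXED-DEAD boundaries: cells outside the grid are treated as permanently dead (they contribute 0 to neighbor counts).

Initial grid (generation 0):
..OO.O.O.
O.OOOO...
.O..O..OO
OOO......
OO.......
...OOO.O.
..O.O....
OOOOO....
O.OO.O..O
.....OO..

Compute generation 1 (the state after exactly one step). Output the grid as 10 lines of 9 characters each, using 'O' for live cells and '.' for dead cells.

Answer: .OO..OO..
.....O.OO
....OO...
..O......
O..OO....
.OOOOO...
.........
O....O...
O....OO..
....OOO..

Derivation:
Simulating step by step:
Generation 0 (given above): 36 live cells
Generation 1: 26 live cells
(generation 1 grid is the final answer)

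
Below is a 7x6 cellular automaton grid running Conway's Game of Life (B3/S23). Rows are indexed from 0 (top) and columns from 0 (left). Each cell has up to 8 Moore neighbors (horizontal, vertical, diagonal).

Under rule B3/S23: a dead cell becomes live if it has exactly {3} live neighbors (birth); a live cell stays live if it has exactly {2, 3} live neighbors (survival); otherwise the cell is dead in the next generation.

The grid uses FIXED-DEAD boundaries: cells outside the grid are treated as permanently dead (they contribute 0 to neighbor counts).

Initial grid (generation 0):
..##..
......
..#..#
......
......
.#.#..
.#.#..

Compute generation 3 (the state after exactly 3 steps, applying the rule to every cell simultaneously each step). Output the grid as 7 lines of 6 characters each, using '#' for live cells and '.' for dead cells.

Answer: ......
......
......
......
......
......
......

Derivation:
Simulating step by step:
Generation 0 (given above): 8 live cells
Generation 1: 2 live cells
......
..##..
......
......
......
......
......
Generation 2: 0 live cells
......
......
......
......
......
......
......
Generation 3: 0 live cells
(generation 3 grid is the final answer)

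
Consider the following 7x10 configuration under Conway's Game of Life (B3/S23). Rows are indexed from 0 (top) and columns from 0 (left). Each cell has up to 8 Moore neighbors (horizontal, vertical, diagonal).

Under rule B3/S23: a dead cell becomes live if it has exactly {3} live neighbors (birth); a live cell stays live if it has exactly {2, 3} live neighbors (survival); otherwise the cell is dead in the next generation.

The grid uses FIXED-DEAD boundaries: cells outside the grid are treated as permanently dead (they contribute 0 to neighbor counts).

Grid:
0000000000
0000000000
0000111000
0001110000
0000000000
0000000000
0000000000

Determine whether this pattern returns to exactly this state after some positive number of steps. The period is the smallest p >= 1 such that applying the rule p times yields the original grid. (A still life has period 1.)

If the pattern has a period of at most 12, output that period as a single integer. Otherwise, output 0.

Simulating and comparing each generation to the original:
Gen 0 (original, given above): 6 live cells
Gen 1: 6 live cells, differs from original
Gen 2: 6 live cells, MATCHES original -> period = 2

Answer: 2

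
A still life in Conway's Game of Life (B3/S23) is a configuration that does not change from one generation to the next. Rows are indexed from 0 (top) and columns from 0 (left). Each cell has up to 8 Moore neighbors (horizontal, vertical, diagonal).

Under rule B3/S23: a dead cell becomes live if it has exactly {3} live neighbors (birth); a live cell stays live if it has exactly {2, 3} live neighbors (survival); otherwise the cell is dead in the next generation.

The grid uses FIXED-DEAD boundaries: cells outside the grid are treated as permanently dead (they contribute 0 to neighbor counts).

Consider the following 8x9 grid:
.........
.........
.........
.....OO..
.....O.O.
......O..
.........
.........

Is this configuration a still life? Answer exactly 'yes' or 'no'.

Answer: yes

Derivation:
Compute generation 1 and compare to generation 0 (given above):
Generation 1:
.........
.........
.........
.....OO..
.....O.O.
......O..
.........
.........
The grids are IDENTICAL -> still life.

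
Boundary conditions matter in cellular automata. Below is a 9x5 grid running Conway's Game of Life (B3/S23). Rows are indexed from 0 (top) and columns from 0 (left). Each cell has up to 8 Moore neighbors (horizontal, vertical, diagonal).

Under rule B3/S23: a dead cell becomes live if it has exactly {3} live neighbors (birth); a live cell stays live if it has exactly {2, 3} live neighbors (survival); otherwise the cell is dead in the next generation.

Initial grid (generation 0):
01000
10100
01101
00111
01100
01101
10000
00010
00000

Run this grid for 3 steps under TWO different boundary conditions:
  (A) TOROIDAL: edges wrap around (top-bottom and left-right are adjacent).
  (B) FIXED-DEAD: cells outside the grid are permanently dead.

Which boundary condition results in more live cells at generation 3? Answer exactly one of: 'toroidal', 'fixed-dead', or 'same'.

Under TOROIDAL boundary, generation 3:
00001
00000
00000
00010
10011
00001
00000
00110
00001
Population = 9

Under FIXED-DEAD boundary, generation 3:
01010
01010
00001
00011
00001
00011
00110
00100
00000
Population = 13

Comparison: toroidal=9, fixed-dead=13 -> fixed-dead

Answer: fixed-dead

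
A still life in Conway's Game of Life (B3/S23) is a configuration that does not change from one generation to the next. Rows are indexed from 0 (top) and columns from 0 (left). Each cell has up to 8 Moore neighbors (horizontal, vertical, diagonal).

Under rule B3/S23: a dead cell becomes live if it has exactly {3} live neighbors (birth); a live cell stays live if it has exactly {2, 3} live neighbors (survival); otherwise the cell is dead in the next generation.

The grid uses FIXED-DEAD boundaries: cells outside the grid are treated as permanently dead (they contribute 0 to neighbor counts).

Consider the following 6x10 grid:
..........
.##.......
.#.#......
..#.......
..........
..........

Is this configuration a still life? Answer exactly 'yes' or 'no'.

Compute generation 1 and compare to generation 0 (given above):
Generation 1:
..........
.##.......
.#.#......
..#.......
..........
..........
The grids are IDENTICAL -> still life.

Answer: yes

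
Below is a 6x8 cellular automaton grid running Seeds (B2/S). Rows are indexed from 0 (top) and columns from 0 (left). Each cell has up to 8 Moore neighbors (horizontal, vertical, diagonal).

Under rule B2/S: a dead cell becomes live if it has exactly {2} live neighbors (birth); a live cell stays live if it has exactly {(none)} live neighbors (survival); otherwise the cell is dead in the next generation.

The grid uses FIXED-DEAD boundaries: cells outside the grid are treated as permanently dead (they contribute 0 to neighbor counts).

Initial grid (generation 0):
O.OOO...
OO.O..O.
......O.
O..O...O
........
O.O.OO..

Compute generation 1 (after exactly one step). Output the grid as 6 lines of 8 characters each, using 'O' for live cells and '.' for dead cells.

Simulating step by step:
Generation 0 (given above): 16 live cells
Generation 1: 12 live cells
(generation 1 grid is the final answer)

Answer: .....O..
.......O
...OOO..
......O.
O.O..OO.
.O.O....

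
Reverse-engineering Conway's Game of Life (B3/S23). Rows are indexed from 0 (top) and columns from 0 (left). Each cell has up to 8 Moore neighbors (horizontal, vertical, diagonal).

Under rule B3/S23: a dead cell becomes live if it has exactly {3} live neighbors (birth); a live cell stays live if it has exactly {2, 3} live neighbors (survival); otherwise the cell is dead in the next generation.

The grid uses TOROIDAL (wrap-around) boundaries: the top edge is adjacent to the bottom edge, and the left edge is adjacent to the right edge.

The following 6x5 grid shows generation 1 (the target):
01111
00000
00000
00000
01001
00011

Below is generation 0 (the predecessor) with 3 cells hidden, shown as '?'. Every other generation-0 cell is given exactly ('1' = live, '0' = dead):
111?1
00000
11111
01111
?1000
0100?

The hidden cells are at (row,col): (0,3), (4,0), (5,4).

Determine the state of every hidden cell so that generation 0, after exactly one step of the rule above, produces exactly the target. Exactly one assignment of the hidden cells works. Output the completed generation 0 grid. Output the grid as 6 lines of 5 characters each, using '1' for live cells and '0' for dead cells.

Answer: 11101
00000
11111
01111
01000
01001

Derivation:
Hidden generation-0 cells (in order): (0,3), (4,0), (5,4).
A hidden cell only influences target cells in its own 3x3 neighborhood. Try each of the 2^3 = 8 assignments, step the completed generation 0 forward once under B3/S23, and compare with the target:
  (0,3)=0 (4,0)=0 (5,4)=0 -> step gives (0,0)='1' but target has '0' -> reject
  (0,3)=0 (4,0)=0 (5,4)=1 -> step reproduces the target at every cell -> ACCEPT
  (0,3)=0 (4,0)=1 (5,4)=0 -> step gives (0,0)='1' but target has '0' -> reject
  (0,3)=0 (4,0)=1 (5,4)=1 -> step gives (4,1)='0' but target has '1' -> reject
  (0,3)=1 (4,0)=0 (5,4)=0 -> step gives (0,0)='1' but target has '0' -> reject
  (0,3)=1 (4,0)=0 (5,4)=1 -> step gives (5,3)='0' but target has '1' -> reject
  (0,3)=1 (4,0)=1 (5,4)=0 -> step gives (0,0)='1' but target has '0' -> reject
  (0,3)=1 (4,0)=1 (5,4)=1 -> step gives (4,1)='0' but target has '1' -> reject
Unique solution: (0,3)=dead, (4,0)=dead, (5,4)=live.
Check: live-neighbor counts of every cell in the completed generation 0:
43232
66555
44554
65654
53543
64432
Applying B3/S23 to generation 0 with these counts gives:
01111
00000
00000
00000
01001
00011
which matches the target exactly.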